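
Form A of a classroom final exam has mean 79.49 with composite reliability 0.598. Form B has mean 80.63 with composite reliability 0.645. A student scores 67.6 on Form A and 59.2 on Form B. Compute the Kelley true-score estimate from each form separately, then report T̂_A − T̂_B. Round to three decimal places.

T̂_A = 0.598(67.6) + 0.402(79.49) = 72.37978
T̂_B = 0.645(59.2) + 0.355(80.63) = 66.80765
T̂_A − T̂_B = 5.57213

5.572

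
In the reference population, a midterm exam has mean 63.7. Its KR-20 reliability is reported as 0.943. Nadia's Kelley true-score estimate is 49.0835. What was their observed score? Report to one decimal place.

T̂ = ρX + (1 − ρ)μ  ⇒  X = (T̂ − (1 − ρ)μ) / ρ
X = (49.0835 − 0.057 × 63.7) / 0.943 = (49.0835 − 3.6309) / 0.943 = 45.4526 / 0.943 = 48.200

48.2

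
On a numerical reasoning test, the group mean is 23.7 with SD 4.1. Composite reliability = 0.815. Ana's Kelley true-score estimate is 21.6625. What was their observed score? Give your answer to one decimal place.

T̂ = ρX + (1 − ρ)μ  ⇒  X = (T̂ − (1 − ρ)μ) / ρ
X = (21.6625 − 0.185 × 23.7) / 0.815 = (21.6625 − 4.3845) / 0.815 = 17.2780 / 0.815 = 21.200

21.2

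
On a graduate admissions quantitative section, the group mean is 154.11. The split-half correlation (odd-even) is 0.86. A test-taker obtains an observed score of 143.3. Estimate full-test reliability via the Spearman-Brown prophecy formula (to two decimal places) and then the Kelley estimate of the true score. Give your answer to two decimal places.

144.16

Spearman-Brown: ρ = 2r/(1 + r) = 2(0.86)/(1 + 0.86) = 1.720/1.86 = 0.9247 → 0.92
Kelley's formula gives T̂ = 0.92·143.3 + 0.08·154.11 = 131.836 + 12.3288 = 144.165.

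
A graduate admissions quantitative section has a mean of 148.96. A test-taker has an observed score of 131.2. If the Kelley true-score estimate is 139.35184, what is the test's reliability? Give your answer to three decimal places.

T̂ = ρX + (1 − ρ)μ  ⇒  T̂ − μ = ρ(X − μ)
ρ = (T̂ − μ)/(X − μ) = (139.35184 − 148.96) / (131.2 − 148.96) = -9.60816 / -17.76 = 0.54100

0.541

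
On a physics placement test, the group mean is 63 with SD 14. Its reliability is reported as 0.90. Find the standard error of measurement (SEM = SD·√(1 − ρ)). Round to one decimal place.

4.4

SEM = SD · √(1 − ρ) = 14 × √0.10 = 14 × 0.3162 = 4.427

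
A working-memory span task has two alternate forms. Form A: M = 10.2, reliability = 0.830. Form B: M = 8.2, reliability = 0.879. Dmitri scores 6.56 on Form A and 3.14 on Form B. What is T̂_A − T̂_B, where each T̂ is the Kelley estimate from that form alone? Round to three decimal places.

3.427

T̂_A = 0.830(6.56) + 0.170(10.2) = 7.17880
T̂_B = 0.879(3.14) + 0.121(8.2) = 3.75226
T̂_A − T̂_B = 3.42654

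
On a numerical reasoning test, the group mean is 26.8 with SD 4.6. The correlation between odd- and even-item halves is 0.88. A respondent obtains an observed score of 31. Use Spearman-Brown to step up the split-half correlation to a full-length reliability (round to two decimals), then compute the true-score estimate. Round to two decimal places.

30.75

Spearman-Brown: ρ = 2r/(1 + r) = 2(0.88)/(1 + 0.88) = 1.760/1.88 = 0.9362 → 0.94
T̂ = ρX + (1 − ρ)μ
  = 0.94 × 31 + 0.06 × 26.8
  = 29.14 + 1.608
  = 30.748
  ≈ 30.75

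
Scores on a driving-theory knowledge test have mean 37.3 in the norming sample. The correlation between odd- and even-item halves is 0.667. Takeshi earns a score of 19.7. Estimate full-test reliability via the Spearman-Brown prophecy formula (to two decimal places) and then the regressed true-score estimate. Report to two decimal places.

Spearman-Brown: ρ = 2r/(1 + r) = 2(0.667)/(1 + 0.667) = 1.3340/1.667 = 0.8002 → 0.80
T̂ = ρX + (1 − ρ)μ
  = 0.80 × 19.7 + 0.20 × 37.3
  = 15.760 + 7.460
  = 23.220
  ≈ 23.22

23.22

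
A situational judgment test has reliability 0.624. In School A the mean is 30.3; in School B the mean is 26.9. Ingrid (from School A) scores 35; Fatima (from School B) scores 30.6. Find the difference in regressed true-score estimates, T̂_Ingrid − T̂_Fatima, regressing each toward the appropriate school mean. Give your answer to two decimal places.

T̂_Ingrid = 0.624(35) + 0.376(30.3) = 33.2328
T̂_Fatima = 0.624(30.6) + 0.376(26.9) = 29.2088
Difference = 33.2328 − 29.2088 = 4.0240

4.02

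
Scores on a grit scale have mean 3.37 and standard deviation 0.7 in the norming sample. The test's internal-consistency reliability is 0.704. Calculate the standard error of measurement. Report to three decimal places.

SEM = SD · √(1 − ρ) = 0.7 × √0.296 = 0.7 × 0.5441 = 0.3808

0.381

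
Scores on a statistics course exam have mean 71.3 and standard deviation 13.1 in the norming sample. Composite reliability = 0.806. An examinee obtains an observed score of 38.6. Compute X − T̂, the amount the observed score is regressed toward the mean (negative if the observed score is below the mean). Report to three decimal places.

-6.344

Weight the observed score by reliability and the mean by (1 − reliability): T̂ = 0.806·38.6 + 0.194·71.3 = 31.1116 + 13.8322 = 44.94380.
X − T̂ = 38.6 − 44.9438 = -6.3438 → -6.344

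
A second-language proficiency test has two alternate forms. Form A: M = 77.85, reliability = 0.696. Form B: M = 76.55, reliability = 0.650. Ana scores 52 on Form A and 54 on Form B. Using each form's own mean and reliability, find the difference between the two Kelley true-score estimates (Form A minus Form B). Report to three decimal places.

T̂_A = 0.696(52) + 0.304(77.85) = 59.85840
T̂_B = 0.650(54) + 0.350(76.55) = 61.89250
T̂_A − T̂_B = -2.03410

-2.034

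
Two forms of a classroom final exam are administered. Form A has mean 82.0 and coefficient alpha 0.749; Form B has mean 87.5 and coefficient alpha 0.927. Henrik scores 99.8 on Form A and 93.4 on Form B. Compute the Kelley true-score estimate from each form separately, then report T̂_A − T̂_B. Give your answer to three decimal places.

T̂_A = 0.749(99.8) + 0.251(82.0) = 95.33220
T̂_B = 0.927(93.4) + 0.073(87.5) = 92.96930
T̂_A − T̂_B = 2.36290

2.363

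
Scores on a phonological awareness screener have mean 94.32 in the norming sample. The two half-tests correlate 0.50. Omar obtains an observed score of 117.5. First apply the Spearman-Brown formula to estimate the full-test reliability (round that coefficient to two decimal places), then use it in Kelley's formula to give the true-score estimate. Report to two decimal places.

Spearman-Brown: ρ = 2r/(1 + r) = 2(0.50)/(1 + 0.50) = 1.000/1.50 = 0.6667 → 0.67
T̂ = 0.67(117.5) + 0.33(94.32) = 78.725 + 31.1256 = 109.851 → 109.85

109.85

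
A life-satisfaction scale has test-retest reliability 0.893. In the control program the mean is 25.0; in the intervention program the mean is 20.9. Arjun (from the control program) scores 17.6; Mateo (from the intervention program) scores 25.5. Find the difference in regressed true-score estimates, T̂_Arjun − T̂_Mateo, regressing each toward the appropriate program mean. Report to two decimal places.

-6.62

T̂_Arjun = 0.893(17.6) + 0.107(25.0) = 18.3918
T̂_Mateo = 0.893(25.5) + 0.107(20.9) = 25.0078
Difference = 18.3918 − 25.0078 = -6.6160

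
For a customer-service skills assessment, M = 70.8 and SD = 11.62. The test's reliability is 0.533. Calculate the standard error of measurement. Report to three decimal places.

7.941

SEM = SD · √(1 − ρ) = 11.62 × √0.467 = 11.62 × 0.6834 = 7.9408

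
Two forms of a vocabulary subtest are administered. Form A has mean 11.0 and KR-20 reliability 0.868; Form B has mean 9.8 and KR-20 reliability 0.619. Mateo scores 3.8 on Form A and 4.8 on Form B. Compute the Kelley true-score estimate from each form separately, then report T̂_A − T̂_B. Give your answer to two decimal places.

T̂_A = 0.868(3.8) + 0.132(11.0) = 4.7504
T̂_B = 0.619(4.8) + 0.381(9.8) = 6.7050
T̂_A − T̂_B = -1.9546

-1.95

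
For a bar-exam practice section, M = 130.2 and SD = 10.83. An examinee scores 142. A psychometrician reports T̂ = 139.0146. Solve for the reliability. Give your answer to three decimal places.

0.747

T̂ = ρX + (1 − ρ)μ  ⇒  T̂ − μ = ρ(X − μ)
ρ = (T̂ − μ)/(X − μ) = (139.0146 − 130.2) / (142 − 130.2) = 8.8146 / 11.8 = 0.74700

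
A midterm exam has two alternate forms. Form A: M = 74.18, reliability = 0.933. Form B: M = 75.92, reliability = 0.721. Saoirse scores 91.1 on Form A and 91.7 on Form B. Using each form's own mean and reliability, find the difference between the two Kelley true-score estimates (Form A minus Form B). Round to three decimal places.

2.669

T̂_A = 0.933(91.1) + 0.067(74.18) = 89.96636
T̂_B = 0.721(91.7) + 0.279(75.92) = 87.29738
T̂_A − T̂_B = 2.66898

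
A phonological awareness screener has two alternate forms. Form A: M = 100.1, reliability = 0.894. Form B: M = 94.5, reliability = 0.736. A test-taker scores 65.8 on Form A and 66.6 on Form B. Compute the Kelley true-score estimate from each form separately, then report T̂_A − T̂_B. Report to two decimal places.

-4.53

T̂_A = 0.894(65.8) + 0.106(100.1) = 69.4358
T̂_B = 0.736(66.6) + 0.264(94.5) = 73.9656
T̂_A − T̂_B = -4.5298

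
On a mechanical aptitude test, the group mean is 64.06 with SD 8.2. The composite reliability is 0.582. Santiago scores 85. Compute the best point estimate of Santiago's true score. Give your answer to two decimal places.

T̂ = ρX + (1 − ρ)μ
  = 0.582 × 85 + 0.418 × 64.06
  = 49.470 + 26.77708
  = 76.247
  ≈ 76.25

76.25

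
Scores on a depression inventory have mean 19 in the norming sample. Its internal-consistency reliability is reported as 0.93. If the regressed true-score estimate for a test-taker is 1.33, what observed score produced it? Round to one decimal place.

0.0

T̂ = ρX + (1 − ρ)μ  ⇒  X = (T̂ − (1 − ρ)μ) / ρ
X = (1.33 − 0.07 × 19) / 0.93 = (1.33 − 1.33) / 0.93 = 0.00 / 0.93 = 0.000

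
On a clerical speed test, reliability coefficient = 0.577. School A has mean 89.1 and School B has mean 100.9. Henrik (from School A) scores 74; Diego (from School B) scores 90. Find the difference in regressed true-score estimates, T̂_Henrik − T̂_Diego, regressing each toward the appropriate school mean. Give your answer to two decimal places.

T̂_Henrik = 0.577(74) + 0.423(89.1) = 80.3873
T̂_Diego = 0.577(90) + 0.423(100.9) = 94.6107
Difference = 80.3873 − 94.6107 = -14.2234

-14.22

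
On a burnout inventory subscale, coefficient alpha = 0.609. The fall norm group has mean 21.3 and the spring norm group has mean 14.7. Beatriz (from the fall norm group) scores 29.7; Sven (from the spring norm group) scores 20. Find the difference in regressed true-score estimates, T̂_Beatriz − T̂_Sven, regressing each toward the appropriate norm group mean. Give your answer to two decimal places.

T̂_Beatriz = 0.609(29.7) + 0.391(21.3) = 26.4156
T̂_Sven = 0.609(20) + 0.391(14.7) = 17.9277
Difference = 26.4156 − 17.9277 = 8.4879

8.49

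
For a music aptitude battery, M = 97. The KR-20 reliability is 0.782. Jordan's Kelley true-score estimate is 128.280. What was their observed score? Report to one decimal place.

137.0

T̂ = ρX + (1 − ρ)μ  ⇒  X = (T̂ − (1 − ρ)μ) / ρ
X = (128.280 − 0.218 × 97) / 0.782 = (128.280 − 21.146) / 0.782 = 107.134 / 0.782 = 137.000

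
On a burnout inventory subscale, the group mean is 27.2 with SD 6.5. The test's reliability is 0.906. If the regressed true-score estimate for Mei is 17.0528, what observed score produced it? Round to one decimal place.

T̂ = ρX + (1 − ρ)μ  ⇒  X = (T̂ − (1 − ρ)μ) / ρ
X = (17.0528 − 0.094 × 27.2) / 0.906 = (17.0528 − 2.5568) / 0.906 = 14.4960 / 0.906 = 16.000

16.0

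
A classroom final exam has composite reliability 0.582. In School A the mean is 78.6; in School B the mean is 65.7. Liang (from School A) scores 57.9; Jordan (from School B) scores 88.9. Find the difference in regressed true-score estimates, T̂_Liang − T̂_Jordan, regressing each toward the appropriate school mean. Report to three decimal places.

-12.650

T̂_Liang = 0.582(57.9) + 0.418(78.6) = 66.55260
T̂_Jordan = 0.582(88.9) + 0.418(65.7) = 79.20240
Difference = 66.55260 − 79.20240 = -12.64980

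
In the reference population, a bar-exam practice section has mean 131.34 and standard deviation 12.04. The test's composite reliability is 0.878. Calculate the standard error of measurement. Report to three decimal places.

4.205

SEM = SD · √(1 − ρ) = 12.04 × √0.122 = 12.04 × 0.3493 = 4.2054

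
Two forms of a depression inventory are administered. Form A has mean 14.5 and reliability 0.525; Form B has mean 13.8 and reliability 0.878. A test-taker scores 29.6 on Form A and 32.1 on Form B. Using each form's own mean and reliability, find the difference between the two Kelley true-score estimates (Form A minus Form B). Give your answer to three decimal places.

-7.440

T̂_A = 0.525(29.6) + 0.475(14.5) = 22.42750
T̂_B = 0.878(32.1) + 0.122(13.8) = 29.86740
T̂_A − T̂_B = -7.43990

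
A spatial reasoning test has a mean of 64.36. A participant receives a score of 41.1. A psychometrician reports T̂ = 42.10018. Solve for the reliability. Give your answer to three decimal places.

T̂ = ρX + (1 − ρ)μ  ⇒  T̂ − μ = ρ(X − μ)
ρ = (T̂ − μ)/(X − μ) = (42.10018 − 64.36) / (41.1 − 64.36) = -22.25982 / -23.26 = 0.95700

0.957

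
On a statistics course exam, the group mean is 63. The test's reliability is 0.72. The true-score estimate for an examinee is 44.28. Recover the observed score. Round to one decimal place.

T̂ = ρX + (1 − ρ)μ  ⇒  X = (T̂ − (1 − ρ)μ) / ρ
X = (44.28 − 0.28 × 63) / 0.72 = (44.28 − 17.64) / 0.72 = 26.64 / 0.72 = 37.000

37.0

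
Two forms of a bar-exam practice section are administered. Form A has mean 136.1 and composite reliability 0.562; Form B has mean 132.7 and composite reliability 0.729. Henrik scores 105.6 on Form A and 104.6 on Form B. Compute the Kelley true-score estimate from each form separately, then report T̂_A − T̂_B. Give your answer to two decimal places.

T̂_A = 0.562(105.6) + 0.438(136.1) = 118.9590
T̂_B = 0.729(104.6) + 0.271(132.7) = 112.2151
T̂_A − T̂_B = 6.7439

6.74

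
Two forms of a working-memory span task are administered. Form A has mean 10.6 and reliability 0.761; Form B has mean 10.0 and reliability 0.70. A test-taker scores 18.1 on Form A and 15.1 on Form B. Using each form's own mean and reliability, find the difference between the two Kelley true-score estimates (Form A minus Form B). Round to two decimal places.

T̂_A = 0.761(18.1) + 0.239(10.6) = 16.3075
T̂_B = 0.70(15.1) + 0.30(10.0) = 13.5700
T̂_A − T̂_B = 2.7375

2.74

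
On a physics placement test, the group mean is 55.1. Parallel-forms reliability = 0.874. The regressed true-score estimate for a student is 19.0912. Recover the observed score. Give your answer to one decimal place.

13.9

T̂ = ρX + (1 − ρ)μ  ⇒  X = (T̂ − (1 − ρ)μ) / ρ
X = (19.0912 − 0.126 × 55.1) / 0.874 = (19.0912 − 6.9426) / 0.874 = 12.1486 / 0.874 = 13.900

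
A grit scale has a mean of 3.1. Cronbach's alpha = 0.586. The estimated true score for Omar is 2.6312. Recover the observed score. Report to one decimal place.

2.3

T̂ = ρX + (1 − ρ)μ  ⇒  X = (T̂ − (1 − ρ)μ) / ρ
X = (2.6312 − 0.414 × 3.1) / 0.586 = (2.6312 − 1.2834) / 0.586 = 1.3478 / 0.586 = 2.300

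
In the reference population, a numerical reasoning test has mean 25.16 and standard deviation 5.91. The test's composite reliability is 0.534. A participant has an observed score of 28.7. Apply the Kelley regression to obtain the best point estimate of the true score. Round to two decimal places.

T̂ = ρX + (1 − ρ)μ
  = 0.534 × 28.7 + 0.466 × 25.16
  = 15.3258 + 11.72456
  = 27.050
  ≈ 27.05

27.05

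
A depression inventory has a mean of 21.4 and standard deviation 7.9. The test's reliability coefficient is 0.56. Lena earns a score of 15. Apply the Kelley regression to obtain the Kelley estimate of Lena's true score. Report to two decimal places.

17.82

T̂ = ρX + (1 − ρ)μ
  = 0.56 × 15 + 0.44 × 21.4
  = 8.40 + 9.416
  = 17.816
  ≈ 17.82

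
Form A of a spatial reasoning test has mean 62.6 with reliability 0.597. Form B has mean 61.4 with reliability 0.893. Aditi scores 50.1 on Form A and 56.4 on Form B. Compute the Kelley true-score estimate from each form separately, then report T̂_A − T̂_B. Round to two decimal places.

-1.80

T̂_A = 0.597(50.1) + 0.403(62.6) = 55.1375
T̂_B = 0.893(56.4) + 0.107(61.4) = 56.9350
T̂_A − T̂_B = -1.7975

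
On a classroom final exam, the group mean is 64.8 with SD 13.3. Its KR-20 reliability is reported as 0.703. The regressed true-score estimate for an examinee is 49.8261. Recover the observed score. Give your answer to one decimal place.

T̂ = ρX + (1 − ρ)μ  ⇒  X = (T̂ − (1 − ρ)μ) / ρ
X = (49.8261 − 0.297 × 64.8) / 0.703 = (49.8261 − 19.2456) / 0.703 = 30.5805 / 0.703 = 43.500

43.5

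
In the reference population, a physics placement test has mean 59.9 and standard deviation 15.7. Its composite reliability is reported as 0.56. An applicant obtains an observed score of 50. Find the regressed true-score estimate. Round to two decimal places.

Weight the observed score by reliability and the mean by (1 − reliability): T̂ = 0.56·50 + 0.44·59.9 = 28.00 + 26.356 = 54.356.

54.36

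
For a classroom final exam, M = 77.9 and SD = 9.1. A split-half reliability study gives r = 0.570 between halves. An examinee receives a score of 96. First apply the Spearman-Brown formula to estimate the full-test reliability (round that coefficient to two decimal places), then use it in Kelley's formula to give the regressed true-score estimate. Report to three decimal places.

Spearman-Brown: ρ = 2r/(1 + r) = 2(0.570)/(1 + 0.570) = 1.1400/1.570 = 0.7261 → 0.73
Kelley's formula gives T̂ = 0.73·96 + 0.27·77.9 = 70.08 + 21.033 = 91.1130.

91.113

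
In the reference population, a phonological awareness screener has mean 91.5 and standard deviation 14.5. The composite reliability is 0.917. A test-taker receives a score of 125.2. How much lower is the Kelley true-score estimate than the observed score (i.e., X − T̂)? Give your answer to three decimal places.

Regress the observed score toward the mean by the unreliability: T̂ = 0.917·125.2 + 0.083·91.5 = 114.8084 + 7.5945 = 122.40290.
X − T̂ = 125.2 − 122.4029 = 2.7971 → 2.797

2.797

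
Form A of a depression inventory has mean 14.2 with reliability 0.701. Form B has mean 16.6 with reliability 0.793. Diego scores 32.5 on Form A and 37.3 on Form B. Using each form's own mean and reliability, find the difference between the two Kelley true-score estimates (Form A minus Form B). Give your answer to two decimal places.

T̂_A = 0.701(32.5) + 0.299(14.2) = 27.0283
T̂_B = 0.793(37.3) + 0.207(16.6) = 33.0151
T̂_A − T̂_B = -5.9868

-5.99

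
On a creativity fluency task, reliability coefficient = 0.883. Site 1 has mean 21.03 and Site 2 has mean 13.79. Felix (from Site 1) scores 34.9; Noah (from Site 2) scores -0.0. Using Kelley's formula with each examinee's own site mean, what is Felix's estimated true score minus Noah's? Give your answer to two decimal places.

31.66

T̂_Felix = 0.883(34.9) + 0.117(21.03) = 33.2772
T̂_Noah = 0.883(-0.0) + 0.117(13.79) = 1.6134
Difference = 33.2772 − 1.6134 = 31.6638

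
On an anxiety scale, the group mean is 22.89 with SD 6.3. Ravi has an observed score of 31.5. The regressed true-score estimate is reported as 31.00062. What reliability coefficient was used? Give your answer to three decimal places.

T̂ = ρX + (1 − ρ)μ  ⇒  T̂ − μ = ρ(X − μ)
ρ = (T̂ − μ)/(X − μ) = (31.00062 − 22.89) / (31.5 − 22.89) = 8.11062 / 8.61 = 0.94200

0.942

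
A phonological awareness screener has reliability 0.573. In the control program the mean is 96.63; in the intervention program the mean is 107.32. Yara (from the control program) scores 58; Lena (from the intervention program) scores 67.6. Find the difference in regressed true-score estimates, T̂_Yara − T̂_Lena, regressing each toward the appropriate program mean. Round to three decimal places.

T̂_Yara = 0.573(58) + 0.427(96.63) = 74.49501
T̂_Lena = 0.573(67.6) + 0.427(107.32) = 84.56044
Difference = 74.49501 − 84.56044 = -10.06543

-10.065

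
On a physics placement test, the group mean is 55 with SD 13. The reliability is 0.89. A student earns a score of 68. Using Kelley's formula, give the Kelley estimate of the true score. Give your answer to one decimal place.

66.6

Kelley's formula gives T̂ = 0.89·68 + 0.11·55 = 60.52 + 6.05 = 66.57.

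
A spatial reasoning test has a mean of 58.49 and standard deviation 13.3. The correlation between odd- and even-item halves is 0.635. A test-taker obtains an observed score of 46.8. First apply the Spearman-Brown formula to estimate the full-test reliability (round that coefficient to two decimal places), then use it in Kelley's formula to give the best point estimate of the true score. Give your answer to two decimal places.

49.37

Spearman-Brown: ρ = 2r/(1 + r) = 2(0.635)/(1 + 0.635) = 1.2700/1.635 = 0.7768 → 0.78
T̂ = ρX + (1 − ρ)μ
  = 0.78 × 46.8 + 0.22 × 58.49
  = 36.504 + 12.8678
  = 49.372
  ≈ 49.37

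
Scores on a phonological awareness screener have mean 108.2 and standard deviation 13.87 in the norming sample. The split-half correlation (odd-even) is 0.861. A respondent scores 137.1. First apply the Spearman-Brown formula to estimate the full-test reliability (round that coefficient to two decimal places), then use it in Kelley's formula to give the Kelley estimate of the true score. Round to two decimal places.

135.08

Spearman-Brown: ρ = 2r/(1 + r) = 2(0.861)/(1 + 0.861) = 1.7220/1.861 = 0.9253 → 0.93
T̂ = 0.93(137.1) + 0.07(108.2) = 127.503 + 7.574 = 135.077 → 135.08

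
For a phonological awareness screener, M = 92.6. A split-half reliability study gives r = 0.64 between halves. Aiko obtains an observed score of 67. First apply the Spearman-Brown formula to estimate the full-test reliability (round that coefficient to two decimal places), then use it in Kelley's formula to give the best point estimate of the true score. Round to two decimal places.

Spearman-Brown: ρ = 2r/(1 + r) = 2(0.64)/(1 + 0.64) = 1.280/1.64 = 0.7805 → 0.78
Regress the observed score toward the mean by the unreliability: T̂ = 0.78·67 + 0.22·92.6 = 52.26 + 20.372 = 72.632.

72.63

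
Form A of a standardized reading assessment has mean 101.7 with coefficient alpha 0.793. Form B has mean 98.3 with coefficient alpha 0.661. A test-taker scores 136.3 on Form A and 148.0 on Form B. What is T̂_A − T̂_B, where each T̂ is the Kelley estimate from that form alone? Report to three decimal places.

-2.014

T̂_A = 0.793(136.3) + 0.207(101.7) = 129.13780
T̂_B = 0.661(148.0) + 0.339(98.3) = 131.15170
T̂_A − T̂_B = -2.01390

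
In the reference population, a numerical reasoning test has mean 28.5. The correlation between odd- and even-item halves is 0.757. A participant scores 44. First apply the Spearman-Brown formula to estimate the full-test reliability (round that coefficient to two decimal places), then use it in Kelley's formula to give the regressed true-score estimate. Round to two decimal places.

Spearman-Brown: ρ = 2r/(1 + r) = 2(0.757)/(1 + 0.757) = 1.5140/1.757 = 0.8617 → 0.86
Kelley's formula gives T̂ = 0.86·44 + 0.14·28.5 = 37.84 + 3.990 = 41.830.

41.83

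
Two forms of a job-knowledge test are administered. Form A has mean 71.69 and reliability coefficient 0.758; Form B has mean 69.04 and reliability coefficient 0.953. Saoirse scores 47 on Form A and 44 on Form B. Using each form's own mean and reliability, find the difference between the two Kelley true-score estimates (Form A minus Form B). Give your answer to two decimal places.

7.80

T̂_A = 0.758(47) + 0.242(71.69) = 52.9750
T̂_B = 0.953(44) + 0.047(69.04) = 45.1769
T̂_A − T̂_B = 7.7981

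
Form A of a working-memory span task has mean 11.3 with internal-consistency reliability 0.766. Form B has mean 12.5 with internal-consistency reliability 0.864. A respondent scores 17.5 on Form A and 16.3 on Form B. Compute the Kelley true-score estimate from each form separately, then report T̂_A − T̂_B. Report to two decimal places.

0.27

T̂_A = 0.766(17.5) + 0.234(11.3) = 16.0492
T̂_B = 0.864(16.3) + 0.136(12.5) = 15.7832
T̂_A − T̂_B = 0.2660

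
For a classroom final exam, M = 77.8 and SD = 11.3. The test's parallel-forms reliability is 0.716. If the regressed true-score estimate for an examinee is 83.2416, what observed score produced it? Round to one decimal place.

85.4

T̂ = ρX + (1 − ρ)μ  ⇒  X = (T̂ − (1 − ρ)μ) / ρ
X = (83.2416 − 0.284 × 77.8) / 0.716 = (83.2416 − 22.0952) / 0.716 = 61.1464 / 0.716 = 85.400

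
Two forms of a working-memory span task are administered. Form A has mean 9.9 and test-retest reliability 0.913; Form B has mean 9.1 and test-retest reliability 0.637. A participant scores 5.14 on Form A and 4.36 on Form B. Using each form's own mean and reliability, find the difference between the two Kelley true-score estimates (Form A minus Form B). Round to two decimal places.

T̂_A = 0.913(5.14) + 0.087(9.9) = 5.5541
T̂_B = 0.637(4.36) + 0.363(9.1) = 6.0806
T̂_A − T̂_B = -0.5265

-0.53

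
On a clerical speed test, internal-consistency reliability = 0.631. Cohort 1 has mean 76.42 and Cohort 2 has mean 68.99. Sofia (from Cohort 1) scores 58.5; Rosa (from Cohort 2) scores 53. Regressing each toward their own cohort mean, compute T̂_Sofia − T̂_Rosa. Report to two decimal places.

T̂_Sofia = 0.631(58.5) + 0.369(76.42) = 65.1125
T̂_Rosa = 0.631(53) + 0.369(68.99) = 58.9003
Difference = 65.1125 − 58.9003 = 6.2122

6.21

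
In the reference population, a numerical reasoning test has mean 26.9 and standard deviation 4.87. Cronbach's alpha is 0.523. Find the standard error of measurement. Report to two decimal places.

SEM = SD · √(1 − ρ) = 4.87 × √0.477 = 4.87 × 0.6907 = 3.363

3.36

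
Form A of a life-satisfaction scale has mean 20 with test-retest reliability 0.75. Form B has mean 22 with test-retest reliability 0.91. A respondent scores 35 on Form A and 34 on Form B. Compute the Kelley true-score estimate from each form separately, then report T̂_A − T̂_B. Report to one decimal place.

T̂_A = 0.75(35) + 0.25(20) = 31.250
T̂_B = 0.91(34) + 0.09(22) = 32.920
T̂_A − T̂_B = -1.670

-1.7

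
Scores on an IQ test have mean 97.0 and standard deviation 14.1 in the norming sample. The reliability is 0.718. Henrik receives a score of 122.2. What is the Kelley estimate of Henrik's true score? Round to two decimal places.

Kelley's formula gives T̂ = 0.718·122.2 + 0.282·97.0 = 87.7396 + 27.3540 = 115.094.

115.09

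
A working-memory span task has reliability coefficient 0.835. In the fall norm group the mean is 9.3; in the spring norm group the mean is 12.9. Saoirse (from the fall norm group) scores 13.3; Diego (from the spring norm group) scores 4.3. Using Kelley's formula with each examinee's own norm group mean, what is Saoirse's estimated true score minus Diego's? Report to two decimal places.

T̂_Saoirse = 0.835(13.3) + 0.165(9.3) = 12.6400
T̂_Diego = 0.835(4.3) + 0.165(12.9) = 5.7190
Difference = 12.6400 − 5.7190 = 6.9210

6.92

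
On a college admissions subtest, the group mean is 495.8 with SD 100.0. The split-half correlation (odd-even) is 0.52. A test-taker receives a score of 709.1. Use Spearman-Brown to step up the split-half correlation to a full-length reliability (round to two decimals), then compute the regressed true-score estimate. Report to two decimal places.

Spearman-Brown: ρ = 2r/(1 + r) = 2(0.52)/(1 + 0.52) = 1.040/1.52 = 0.6842 → 0.68
T̂ = ρX + (1 − ρ)μ
  = 0.68 × 709.1 + 0.32 × 495.8
  = 482.188 + 158.656
  = 640.844
  ≈ 640.84

640.84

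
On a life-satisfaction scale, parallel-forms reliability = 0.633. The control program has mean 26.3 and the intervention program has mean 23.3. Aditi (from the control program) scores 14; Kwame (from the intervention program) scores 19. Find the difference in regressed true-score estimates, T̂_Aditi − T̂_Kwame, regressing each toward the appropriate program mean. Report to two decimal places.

T̂_Aditi = 0.633(14) + 0.367(26.3) = 18.5141
T̂_Kwame = 0.633(19) + 0.367(23.3) = 20.5781
Difference = 18.5141 − 20.5781 = -2.0640

-2.06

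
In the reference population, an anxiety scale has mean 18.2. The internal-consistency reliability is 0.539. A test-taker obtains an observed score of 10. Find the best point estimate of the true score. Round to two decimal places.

13.78

T̂ = 0.539(10) + 0.461(18.2) = 5.390 + 8.3902 = 13.780 → 13.78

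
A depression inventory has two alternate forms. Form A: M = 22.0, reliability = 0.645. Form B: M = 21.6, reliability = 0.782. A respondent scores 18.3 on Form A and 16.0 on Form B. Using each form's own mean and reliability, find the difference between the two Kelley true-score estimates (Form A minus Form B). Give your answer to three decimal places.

T̂_A = 0.645(18.3) + 0.355(22.0) = 19.61350
T̂_B = 0.782(16.0) + 0.218(21.6) = 17.22080
T̂_A − T̂_B = 2.39270

2.393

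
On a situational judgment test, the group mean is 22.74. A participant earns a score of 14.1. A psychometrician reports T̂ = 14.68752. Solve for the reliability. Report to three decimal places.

T̂ = ρX + (1 − ρ)μ  ⇒  T̂ − μ = ρ(X − μ)
ρ = (T̂ − μ)/(X − μ) = (14.68752 − 22.74) / (14.1 − 22.74) = -8.05248 / -8.64 = 0.93200

0.932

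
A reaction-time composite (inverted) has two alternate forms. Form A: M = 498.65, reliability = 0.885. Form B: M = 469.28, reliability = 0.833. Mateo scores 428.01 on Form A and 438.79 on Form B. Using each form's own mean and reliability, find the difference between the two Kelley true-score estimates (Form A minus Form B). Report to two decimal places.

-7.75

T̂_A = 0.885(428.01) + 0.115(498.65) = 436.1336
T̂_B = 0.833(438.79) + 0.167(469.28) = 443.8818
T̂_A − T̂_B = -7.7482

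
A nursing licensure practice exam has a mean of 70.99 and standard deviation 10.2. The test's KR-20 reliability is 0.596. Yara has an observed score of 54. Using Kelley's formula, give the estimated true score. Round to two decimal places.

60.86

T̂ = ρX + (1 − ρ)μ
  = 0.596 × 54 + 0.404 × 70.99
  = 32.184 + 28.67996
  = 60.864
  ≈ 60.86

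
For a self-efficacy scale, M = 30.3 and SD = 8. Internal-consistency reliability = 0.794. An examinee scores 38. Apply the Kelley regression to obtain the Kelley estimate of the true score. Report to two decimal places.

Kelley's formula gives T̂ = 0.794·38 + 0.206·30.3 = 30.172 + 6.2418 = 36.414.

36.41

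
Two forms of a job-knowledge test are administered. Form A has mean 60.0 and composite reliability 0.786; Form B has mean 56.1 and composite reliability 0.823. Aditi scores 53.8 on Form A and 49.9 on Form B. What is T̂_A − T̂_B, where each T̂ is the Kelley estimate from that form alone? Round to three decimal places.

4.129

T̂_A = 0.786(53.8) + 0.214(60.0) = 55.12680
T̂_B = 0.823(49.9) + 0.177(56.1) = 50.99740
T̂_A − T̂_B = 4.12940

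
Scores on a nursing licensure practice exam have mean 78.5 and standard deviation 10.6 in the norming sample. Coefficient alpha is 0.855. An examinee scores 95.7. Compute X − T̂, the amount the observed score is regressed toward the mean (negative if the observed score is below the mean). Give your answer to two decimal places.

2.49

T̂ = ρX + (1 − ρ)μ
  = 0.855 × 95.7 + 0.145 × 78.5
  = 81.8235 + 11.3825
  = 93.2060
  ≈ 93.206
X − T̂ = 95.7 − 93.206 = 2.494 → 2.49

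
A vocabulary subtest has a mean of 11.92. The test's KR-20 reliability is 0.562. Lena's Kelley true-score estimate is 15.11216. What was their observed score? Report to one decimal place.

T̂ = ρX + (1 − ρ)μ  ⇒  X = (T̂ − (1 − ρ)μ) / ρ
X = (15.11216 − 0.438 × 11.92) / 0.562 = (15.11216 − 5.22096) / 0.562 = 9.89120 / 0.562 = 17.600

17.6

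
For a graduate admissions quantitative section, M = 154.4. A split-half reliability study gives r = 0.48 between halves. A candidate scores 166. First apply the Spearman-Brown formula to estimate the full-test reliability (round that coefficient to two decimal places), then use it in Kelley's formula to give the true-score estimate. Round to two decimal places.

161.94

Spearman-Brown: ρ = 2r/(1 + r) = 2(0.48)/(1 + 0.48) = 0.960/1.48 = 0.6486 → 0.65
Regress the observed score toward the mean by the unreliability: T̂ = 0.65·166 + 0.35·154.4 = 107.90 + 54.040 = 161.940.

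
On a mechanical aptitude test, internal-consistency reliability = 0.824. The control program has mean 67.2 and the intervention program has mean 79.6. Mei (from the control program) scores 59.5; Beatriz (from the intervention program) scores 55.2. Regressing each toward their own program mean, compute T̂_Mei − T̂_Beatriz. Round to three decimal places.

T̂_Mei = 0.824(59.5) + 0.176(67.2) = 60.85520
T̂_Beatriz = 0.824(55.2) + 0.176(79.6) = 59.49440
Difference = 60.85520 − 59.49440 = 1.36080

1.361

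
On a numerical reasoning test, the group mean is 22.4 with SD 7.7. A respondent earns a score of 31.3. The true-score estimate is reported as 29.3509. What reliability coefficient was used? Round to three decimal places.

0.781

T̂ = ρX + (1 − ρ)μ  ⇒  T̂ − μ = ρ(X − μ)
ρ = (T̂ − μ)/(X − μ) = (29.3509 − 22.4) / (31.3 − 22.4) = 6.9509 / 8.9 = 0.78100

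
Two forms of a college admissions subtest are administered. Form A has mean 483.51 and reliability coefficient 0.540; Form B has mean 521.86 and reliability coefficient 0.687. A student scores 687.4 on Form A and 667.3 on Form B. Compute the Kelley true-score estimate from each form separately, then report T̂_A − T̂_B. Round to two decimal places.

-28.17

T̂_A = 0.540(687.4) + 0.460(483.51) = 593.6106
T̂_B = 0.687(667.3) + 0.313(521.86) = 621.7773
T̂_A − T̂_B = -28.1667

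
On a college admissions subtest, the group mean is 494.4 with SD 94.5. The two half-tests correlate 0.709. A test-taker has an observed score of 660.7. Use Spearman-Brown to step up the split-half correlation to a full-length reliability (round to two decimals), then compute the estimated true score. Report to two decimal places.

Spearman-Brown: ρ = 2r/(1 + r) = 2(0.709)/(1 + 0.709) = 1.4180/1.709 = 0.8297 → 0.83
T̂ = ρX + (1 − ρ)μ
  = 0.83 × 660.7 + 0.17 × 494.4
  = 548.381 + 84.048
  = 632.429
  ≈ 632.43

632.43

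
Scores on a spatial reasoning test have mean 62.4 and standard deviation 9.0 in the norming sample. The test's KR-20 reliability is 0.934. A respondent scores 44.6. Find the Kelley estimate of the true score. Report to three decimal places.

T̂ = 0.934(44.6) + 0.066(62.4) = 41.6564 + 4.1184 = 45.7748 → 45.775

45.775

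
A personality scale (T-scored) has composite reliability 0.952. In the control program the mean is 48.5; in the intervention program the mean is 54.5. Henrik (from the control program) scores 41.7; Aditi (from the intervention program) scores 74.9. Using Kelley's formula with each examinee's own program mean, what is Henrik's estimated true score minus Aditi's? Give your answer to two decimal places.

-31.89

T̂_Henrik = 0.952(41.7) + 0.048(48.5) = 42.0264
T̂_Aditi = 0.952(74.9) + 0.048(54.5) = 73.9208
Difference = 42.0264 − 73.9208 = -31.8944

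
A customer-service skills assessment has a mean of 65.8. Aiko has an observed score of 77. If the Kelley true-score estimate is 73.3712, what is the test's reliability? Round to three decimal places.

T̂ = ρX + (1 − ρ)μ  ⇒  T̂ − μ = ρ(X − μ)
ρ = (T̂ − μ)/(X − μ) = (73.3712 − 65.8) / (77 − 65.8) = 7.5712 / 11.2 = 0.67600

0.676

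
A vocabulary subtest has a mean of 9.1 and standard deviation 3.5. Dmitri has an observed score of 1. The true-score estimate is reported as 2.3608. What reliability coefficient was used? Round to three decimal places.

0.832

T̂ = ρX + (1 − ρ)μ  ⇒  T̂ − μ = ρ(X − μ)
ρ = (T̂ − μ)/(X − μ) = (2.3608 − 9.1) / (1 − 9.1) = -6.7392 / -8.1 = 0.83200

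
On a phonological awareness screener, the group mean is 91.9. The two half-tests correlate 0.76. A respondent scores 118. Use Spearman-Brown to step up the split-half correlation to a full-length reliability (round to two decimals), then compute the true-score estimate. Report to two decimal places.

114.35

Spearman-Brown: ρ = 2r/(1 + r) = 2(0.76)/(1 + 0.76) = 1.520/1.76 = 0.8636 → 0.86
T̂ = ρX + (1 − ρ)μ
  = 0.86 × 118 + 0.14 × 91.9
  = 101.48 + 12.866
  = 114.346
  ≈ 114.35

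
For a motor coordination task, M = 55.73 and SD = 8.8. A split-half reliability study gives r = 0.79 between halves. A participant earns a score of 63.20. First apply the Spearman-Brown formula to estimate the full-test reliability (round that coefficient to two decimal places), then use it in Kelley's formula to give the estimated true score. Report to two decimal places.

62.30

Spearman-Brown: ρ = 2r/(1 + r) = 2(0.79)/(1 + 0.79) = 1.580/1.79 = 0.8827 → 0.88
Regress the observed score toward the mean by the unreliability: T̂ = 0.88·63.20 + 0.12·55.73 = 55.6160 + 6.6876 = 62.304.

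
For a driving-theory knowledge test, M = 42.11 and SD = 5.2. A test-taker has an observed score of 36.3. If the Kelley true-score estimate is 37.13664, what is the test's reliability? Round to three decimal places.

0.856

T̂ = ρX + (1 − ρ)μ  ⇒  T̂ − μ = ρ(X − μ)
ρ = (T̂ − μ)/(X − μ) = (37.13664 − 42.11) / (36.3 − 42.11) = -4.97336 / -5.81 = 0.85600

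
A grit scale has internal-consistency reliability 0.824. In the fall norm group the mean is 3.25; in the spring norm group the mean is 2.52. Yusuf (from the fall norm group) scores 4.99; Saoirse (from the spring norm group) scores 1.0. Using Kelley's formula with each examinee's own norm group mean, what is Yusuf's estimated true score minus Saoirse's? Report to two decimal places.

3.42

T̂_Yusuf = 0.824(4.99) + 0.176(3.25) = 4.6838
T̂_Saoirse = 0.824(1.0) + 0.176(2.52) = 1.2675
Difference = 4.6838 − 1.2675 = 3.4162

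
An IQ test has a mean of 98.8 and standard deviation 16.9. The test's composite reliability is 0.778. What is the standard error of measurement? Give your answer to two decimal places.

7.96

SEM = SD · √(1 − ρ) = 16.9 × √0.222 = 16.9 × 0.4712 = 7.963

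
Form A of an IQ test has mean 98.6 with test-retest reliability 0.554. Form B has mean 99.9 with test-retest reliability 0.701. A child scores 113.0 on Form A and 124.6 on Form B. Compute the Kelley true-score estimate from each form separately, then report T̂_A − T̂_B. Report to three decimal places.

T̂_A = 0.554(113.0) + 0.446(98.6) = 106.57760
T̂_B = 0.701(124.6) + 0.299(99.9) = 117.21470
T̂_A − T̂_B = -10.63710

-10.637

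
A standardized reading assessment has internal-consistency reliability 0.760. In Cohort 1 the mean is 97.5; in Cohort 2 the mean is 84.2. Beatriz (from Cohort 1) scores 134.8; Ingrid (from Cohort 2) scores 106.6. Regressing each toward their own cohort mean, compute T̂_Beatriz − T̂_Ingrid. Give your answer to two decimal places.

T̂_Beatriz = 0.760(134.8) + 0.240(97.5) = 125.8480
T̂_Ingrid = 0.760(106.6) + 0.240(84.2) = 101.2240
Difference = 125.8480 − 101.2240 = 24.6240

24.62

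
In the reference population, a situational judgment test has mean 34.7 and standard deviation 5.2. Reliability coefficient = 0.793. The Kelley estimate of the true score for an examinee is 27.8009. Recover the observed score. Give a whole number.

26

T̂ = ρX + (1 − ρ)μ  ⇒  X = (T̂ − (1 − ρ)μ) / ρ
X = (27.8009 − 0.207 × 34.7) / 0.793 = (27.8009 − 7.1829) / 0.793 = 20.6180 / 0.793 = 26.00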